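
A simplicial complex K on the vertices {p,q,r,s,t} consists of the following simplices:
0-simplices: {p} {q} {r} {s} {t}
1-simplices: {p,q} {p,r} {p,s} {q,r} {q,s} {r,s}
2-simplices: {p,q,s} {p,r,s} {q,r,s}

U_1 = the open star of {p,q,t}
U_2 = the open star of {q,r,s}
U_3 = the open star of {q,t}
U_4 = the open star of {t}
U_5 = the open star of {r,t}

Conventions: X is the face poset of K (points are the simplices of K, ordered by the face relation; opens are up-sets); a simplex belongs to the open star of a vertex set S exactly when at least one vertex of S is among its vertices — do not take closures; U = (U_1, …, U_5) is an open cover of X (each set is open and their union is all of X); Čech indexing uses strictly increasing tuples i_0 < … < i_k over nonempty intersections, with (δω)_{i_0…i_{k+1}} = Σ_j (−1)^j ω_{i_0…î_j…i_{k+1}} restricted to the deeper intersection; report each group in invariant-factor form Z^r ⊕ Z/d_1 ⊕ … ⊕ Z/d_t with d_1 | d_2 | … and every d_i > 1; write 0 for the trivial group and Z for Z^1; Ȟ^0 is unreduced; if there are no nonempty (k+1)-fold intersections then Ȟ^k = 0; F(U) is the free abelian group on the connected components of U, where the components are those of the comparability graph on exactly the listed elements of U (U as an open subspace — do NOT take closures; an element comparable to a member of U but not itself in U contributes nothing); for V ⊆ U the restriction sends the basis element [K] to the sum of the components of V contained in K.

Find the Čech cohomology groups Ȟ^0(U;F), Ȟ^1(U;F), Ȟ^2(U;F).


Ȟ^0 = Z^2, Ȟ^1 = 0, Ȟ^2 = 0

cover nerve:
  U1={{p},{q},{t},{p,q},{p,r},{p,s},{q,r},{q,s},{p,q,s},{p,r,s},{q,r,s}} U2={{q},{r},{s},{p,q},{p,r},{p,s},{q,r},{q,s},{r,s},{p,q,s},{p,r,s},{q,r,s}} U3={{q},{t},{p,q},{q,r},{q,s},{p,q,s},{q,r,s}} U4={{t}} U5={{r},{t},{p,r},{q,r},{r,s},{p,r,s},{q,r,s}}
  U12={{q},{p,q},{p,r},{p,s},{q,r},{q,s},{p,q,s},{p,r,s},{q,r,s}} U13={{q},{t},{p,q},{q,r},{q,s},{p,q,s},{q,r,s}} U14={{t}} U15={{t},{p,r},{q,r},{p,r,s},{q,r,s}} U23={{q},{p,q},{q,r},{q,s},{p,q,s},{q,r,s}} U25={{r},{p,r},{q,r},{r,s},{p,r,s},{q,r,s}} U34={{t}} U35={{t},{q,r},{q,r,s}} U45={{t}}
  U123={{q},{p,q},{q,r},{q,s},{p,q,s},{q,r,s}} U125={{p,r},{q,r},{p,r,s},{q,r,s}} U134={{t}} U135={{t},{q,r},{q,r,s}} U145={{t}} U235={{q,r},{q,r,s}} U345={{t}}
  U1235={{q,r},{q,r,s}} U1345={{t}}
components per intersection:
  U1: {{p},{q},{p,q},{p,r},{p,s},{q,r},{q,s},{p,q,s},{p,r,s},{q,r,s}} {{t}}
  U2: {{q},{r},{s},{p,q},{p,r},{p,s},{q,r},{q,s},{r,s},{p,q,s},{p,r,s},{q,r,s}}
  U3: {{q},{p,q},{q,r},{q,s},{p,q,s},{q,r,s}} {{t}}
  U4: {{t}}
  U5: {{r},{p,r},{q,r},{r,s},{p,r,s},{q,r,s}} {{t}}
  U12: {{q},{p,q},{p,r},{p,s},{q,r},{q,s},{p,q,s},{p,r,s},{q,r,s}}
  U13: {{q},{p,q},{q,r},{q,s},{p,q,s},{q,r,s}} {{t}}
  U14: {{t}}
  U15: {{t}} {{p,r},{p,r,s}} {{q,r},{q,r,s}}
  U23: {{q},{p,q},{q,r},{q,s},{p,q,s},{q,r,s}}
  U25: {{r},{p,r},{q,r},{r,s},{p,r,s},{q,r,s}}
  U34: {{t}}
  U35: {{t}} {{q,r},{q,r,s}}
  U45: {{t}}
  U123: {{q},{p,q},{q,r},{q,s},{p,q,s},{q,r,s}}
  U125: {{p,r},{p,r,s}} {{q,r},{q,r,s}}
  U134: {{t}}
  U135: {{t}} {{q,r},{q,r,s}}
  U145: {{t}}
  U235: {{q,r},{q,r,s}}
  U345: {{t}}
  U1235: {{q,r},{q,r,s}}
  U1345: {{t}}
C dims 8,13,9,2; δ0: rk 6, SNF 1^6; δ1: rk 7, SNF 1^7; δ2: rk 2, SNF 1^2
Ȟ^0: (8−6)−0=2 ⇒ Z^2
Ȟ^1: (13−7)−6=0 ⇒ 0
Ȟ^2: (9−2)−7=0 ⇒ 0


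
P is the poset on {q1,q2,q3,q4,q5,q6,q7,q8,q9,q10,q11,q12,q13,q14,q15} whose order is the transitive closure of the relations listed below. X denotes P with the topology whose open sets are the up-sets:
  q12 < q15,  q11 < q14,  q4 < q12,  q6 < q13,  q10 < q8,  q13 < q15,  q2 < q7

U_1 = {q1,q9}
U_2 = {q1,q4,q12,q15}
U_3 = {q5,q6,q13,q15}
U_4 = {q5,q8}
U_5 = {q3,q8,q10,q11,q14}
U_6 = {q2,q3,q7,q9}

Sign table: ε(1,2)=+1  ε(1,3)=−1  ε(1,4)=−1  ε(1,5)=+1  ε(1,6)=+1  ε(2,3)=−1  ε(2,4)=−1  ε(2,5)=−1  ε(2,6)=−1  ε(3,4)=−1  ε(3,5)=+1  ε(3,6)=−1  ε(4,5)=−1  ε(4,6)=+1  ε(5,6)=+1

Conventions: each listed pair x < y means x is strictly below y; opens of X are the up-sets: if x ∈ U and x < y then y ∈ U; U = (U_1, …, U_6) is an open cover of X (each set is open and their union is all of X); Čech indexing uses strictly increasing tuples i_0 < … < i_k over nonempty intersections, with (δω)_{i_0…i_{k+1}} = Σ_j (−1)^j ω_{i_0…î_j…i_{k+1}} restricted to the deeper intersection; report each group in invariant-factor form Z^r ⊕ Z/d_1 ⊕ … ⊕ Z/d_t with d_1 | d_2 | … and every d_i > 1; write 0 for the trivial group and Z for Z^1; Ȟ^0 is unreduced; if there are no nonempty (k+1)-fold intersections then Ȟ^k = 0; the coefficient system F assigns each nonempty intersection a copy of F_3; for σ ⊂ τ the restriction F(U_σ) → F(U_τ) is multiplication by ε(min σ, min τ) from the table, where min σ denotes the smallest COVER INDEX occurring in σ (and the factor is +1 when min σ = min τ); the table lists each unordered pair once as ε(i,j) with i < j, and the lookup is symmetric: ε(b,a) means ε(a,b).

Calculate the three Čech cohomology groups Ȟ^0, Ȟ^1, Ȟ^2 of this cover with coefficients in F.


nerve simplices:
  U12={q1} U16={q9} U23={q15} U34={q5} U45={q8} U56={q3}
C dims 6,6; δ0: rk_F3 6
degree 0: 6−6−0 = 0 → Ȟ^0 ≅ 0
degree 1: 6−0−6 = 0 → Ȟ^1 ≅ 0
degree 2: 0−0−0 = 0 → Ȟ^2 ≅ 0

Ȟ^0(U;F) ≅ 0; Ȟ^1(U;F) ≅ 0; Ȟ^2(U;F) ≅ 0


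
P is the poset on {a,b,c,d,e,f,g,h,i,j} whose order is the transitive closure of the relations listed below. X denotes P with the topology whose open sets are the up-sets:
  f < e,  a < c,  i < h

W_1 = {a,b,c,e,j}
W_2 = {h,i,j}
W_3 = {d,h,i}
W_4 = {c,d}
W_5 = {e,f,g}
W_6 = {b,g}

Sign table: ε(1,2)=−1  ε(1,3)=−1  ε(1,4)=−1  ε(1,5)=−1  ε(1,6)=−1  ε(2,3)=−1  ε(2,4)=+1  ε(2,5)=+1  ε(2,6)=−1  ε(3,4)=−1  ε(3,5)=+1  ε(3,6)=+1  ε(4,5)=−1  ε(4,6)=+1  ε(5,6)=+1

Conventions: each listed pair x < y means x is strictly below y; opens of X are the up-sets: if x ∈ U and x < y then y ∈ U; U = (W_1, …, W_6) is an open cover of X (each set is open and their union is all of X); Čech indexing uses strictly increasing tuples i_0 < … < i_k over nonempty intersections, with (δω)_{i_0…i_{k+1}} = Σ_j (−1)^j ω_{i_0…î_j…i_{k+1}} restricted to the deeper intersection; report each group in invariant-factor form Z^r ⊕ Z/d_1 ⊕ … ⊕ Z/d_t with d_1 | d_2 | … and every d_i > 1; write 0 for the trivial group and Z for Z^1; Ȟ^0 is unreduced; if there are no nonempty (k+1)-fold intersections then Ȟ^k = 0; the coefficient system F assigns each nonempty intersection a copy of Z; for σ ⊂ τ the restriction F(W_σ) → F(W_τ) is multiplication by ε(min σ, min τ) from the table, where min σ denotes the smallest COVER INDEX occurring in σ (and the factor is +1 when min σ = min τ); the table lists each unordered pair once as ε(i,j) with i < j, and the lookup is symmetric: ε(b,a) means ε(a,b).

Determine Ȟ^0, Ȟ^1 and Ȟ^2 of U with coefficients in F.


nonempty intersections:
  W12={j} W14={c} W15={e} W16={b} W23={h,i} W34={d} W56={g}
C dims 6,7; δ0: rk 5, SNF 1^5
Ȟ^0: (6−5)−0=1 ⇒ Z
Ȟ^1: (7−0)−5=2 ⇒ Z^2
Ȟ^2: (0−0)−0=0 ⇒ 0

Ȟ^0 = Z; Ȟ^1 = Z^2; Ȟ^2 = 0


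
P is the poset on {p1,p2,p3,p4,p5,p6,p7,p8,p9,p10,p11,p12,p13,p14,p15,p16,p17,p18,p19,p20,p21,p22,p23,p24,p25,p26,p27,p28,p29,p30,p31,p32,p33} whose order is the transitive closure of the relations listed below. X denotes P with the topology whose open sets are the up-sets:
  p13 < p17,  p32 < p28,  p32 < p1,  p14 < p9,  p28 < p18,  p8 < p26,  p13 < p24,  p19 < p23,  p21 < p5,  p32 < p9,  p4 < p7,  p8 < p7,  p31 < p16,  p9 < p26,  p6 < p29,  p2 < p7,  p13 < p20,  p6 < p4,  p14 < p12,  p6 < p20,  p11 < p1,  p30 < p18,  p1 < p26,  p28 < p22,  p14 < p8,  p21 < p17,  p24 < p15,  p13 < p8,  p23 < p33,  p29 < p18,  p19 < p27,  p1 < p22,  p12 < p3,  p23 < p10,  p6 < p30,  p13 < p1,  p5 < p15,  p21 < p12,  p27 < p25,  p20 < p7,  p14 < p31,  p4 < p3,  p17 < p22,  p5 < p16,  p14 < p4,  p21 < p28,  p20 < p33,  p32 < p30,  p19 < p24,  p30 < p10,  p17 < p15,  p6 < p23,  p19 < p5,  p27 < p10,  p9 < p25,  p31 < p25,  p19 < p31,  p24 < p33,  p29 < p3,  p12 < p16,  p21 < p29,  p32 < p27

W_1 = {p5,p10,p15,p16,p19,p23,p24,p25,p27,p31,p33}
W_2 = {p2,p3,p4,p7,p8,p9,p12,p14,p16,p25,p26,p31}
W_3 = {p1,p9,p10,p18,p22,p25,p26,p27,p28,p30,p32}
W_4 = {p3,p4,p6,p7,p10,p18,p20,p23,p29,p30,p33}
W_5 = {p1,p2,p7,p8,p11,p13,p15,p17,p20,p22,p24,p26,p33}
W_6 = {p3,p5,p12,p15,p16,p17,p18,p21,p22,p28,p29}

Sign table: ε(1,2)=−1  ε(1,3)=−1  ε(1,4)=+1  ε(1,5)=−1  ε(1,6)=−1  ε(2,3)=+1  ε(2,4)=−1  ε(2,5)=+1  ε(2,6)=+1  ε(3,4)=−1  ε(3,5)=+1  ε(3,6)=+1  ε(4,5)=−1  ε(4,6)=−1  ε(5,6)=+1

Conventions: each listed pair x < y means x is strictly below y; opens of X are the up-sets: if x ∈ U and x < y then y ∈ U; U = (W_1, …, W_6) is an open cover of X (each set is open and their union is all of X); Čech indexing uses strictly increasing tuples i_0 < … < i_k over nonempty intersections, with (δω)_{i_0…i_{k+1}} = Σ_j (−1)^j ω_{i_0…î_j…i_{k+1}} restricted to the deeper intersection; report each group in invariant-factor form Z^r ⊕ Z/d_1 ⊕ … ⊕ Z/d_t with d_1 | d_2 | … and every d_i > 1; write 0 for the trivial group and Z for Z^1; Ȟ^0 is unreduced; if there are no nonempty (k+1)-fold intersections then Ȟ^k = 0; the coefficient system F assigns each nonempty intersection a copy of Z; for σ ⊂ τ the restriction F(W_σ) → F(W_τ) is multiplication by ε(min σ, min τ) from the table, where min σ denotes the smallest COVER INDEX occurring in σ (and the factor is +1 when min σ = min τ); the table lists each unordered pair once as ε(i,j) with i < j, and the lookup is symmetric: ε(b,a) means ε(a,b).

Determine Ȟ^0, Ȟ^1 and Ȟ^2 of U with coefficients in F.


intersection data:
  W12={p16,p25,p31} W13={p10,p25,p27} W14={p10,p23,p33} W15={p15,p24,p33} W16={p5,p15,p16} W23={p9,p25,p26} W24={p3,p4,p7} W25={p2,p7,p8,p26} W26={p3,p12,p16} W34={p10,p18,p30} W35={p1,p22,p26} W36={p18,p22,p28} W45={p7,p20,p33} W46={p3,p18,p29} W56={p15,p17,p22}
  W123={p25} W126={p16} W134={p10} W145={p33} W156={p15} W235={p26} W245={p7} W246={p3} W346={p18} W356={p22}
C dims 6,15,10; δ0: rk 5, SNF 1^5; δ1: rk 10, SNF 1^9·2
Ȟ^0 = (6 − 5) − 0 = 1, so Ȟ^0 ≅ Z
Ȟ^1 = (15 − 10) − 5 = 0, so Ȟ^1 ≅ 0
Ȟ^2 = (10 − 0) − 10 = 0 plus torsion [2], so Ȟ^2 ≅ Z/2

Ȟ^0(U;F) ≅ Z,  Ȟ^1(U;F) ≅ 0,  Ȟ^2(U;F) ≅ Z/2


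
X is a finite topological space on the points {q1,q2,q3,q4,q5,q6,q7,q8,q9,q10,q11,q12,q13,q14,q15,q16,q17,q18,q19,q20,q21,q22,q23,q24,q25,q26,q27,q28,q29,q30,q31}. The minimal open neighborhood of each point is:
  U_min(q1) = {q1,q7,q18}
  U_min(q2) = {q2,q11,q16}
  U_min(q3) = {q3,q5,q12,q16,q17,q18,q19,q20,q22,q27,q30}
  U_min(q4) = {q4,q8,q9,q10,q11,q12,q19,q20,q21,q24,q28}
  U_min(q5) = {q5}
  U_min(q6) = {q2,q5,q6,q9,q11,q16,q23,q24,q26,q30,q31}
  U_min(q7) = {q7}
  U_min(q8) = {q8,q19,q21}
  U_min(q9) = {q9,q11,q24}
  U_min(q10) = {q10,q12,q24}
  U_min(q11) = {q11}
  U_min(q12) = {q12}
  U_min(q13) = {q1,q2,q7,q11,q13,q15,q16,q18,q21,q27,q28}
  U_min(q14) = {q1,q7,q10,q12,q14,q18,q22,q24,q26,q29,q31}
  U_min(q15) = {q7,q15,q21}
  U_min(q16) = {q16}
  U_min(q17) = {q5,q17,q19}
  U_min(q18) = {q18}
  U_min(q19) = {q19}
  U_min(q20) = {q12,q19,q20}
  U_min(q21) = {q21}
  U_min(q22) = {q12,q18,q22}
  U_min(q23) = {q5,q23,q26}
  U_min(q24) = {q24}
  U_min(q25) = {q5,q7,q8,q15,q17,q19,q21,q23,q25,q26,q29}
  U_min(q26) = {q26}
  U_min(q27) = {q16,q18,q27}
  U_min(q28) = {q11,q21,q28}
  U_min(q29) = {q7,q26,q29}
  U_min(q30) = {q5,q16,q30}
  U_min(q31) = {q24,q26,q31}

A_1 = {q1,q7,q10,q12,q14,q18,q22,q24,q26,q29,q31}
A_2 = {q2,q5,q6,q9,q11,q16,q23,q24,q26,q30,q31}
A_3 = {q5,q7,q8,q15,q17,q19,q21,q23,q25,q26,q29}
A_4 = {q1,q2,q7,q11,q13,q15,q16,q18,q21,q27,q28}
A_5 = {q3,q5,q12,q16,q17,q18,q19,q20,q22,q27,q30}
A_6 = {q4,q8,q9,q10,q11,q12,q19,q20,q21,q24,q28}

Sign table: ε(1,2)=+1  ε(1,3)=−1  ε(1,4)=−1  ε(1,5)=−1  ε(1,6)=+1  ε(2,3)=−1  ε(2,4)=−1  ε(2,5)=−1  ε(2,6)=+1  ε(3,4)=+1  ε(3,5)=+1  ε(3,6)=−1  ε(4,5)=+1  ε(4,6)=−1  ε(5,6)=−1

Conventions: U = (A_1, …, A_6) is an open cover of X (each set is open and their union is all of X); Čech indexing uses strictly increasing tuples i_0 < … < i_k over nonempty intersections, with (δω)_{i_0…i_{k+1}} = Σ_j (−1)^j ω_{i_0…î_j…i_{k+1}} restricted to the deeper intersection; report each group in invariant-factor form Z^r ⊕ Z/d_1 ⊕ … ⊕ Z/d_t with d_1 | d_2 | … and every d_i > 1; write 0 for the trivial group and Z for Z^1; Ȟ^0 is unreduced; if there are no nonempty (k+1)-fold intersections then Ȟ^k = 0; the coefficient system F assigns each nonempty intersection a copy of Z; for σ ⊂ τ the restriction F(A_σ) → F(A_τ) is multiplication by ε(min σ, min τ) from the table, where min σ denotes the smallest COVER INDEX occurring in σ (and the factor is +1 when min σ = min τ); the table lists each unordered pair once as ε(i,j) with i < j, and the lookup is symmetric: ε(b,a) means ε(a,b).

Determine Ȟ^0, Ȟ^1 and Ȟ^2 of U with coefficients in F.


nonempty overlaps:
  A12={q24,q26,q31} A13={q7,q26,q29} A14={q1,q7,q18} A15={q12,q18,q22} A16={q10,q12,q24} A23={q5,q23,q26} A24={q2,q11,q16} A25={q5,q16,q30} A26={q9,q11,q24} A34={q7,q15,q21} A35={q5,q17,q19} A36={q8,q19,q21} A45={q16,q18,q27} A46={q11,q21,q28} A56={q12,q19,q20}
  A123={q26} A126={q24} A134={q7} A145={q18} A156={q12} A235={q5} A245={q16} A246={q11} A346={q21} A356={q19}
C dims 6,15,10; δ0: rk 5, SNF 1^5; δ1: rk 10, SNF 1^9·2
degree 0: 6−5−0 = 1 → Ȟ^0 ≅ Z
degree 1: 15−10−5 = 0 → Ȟ^1 ≅ 0
degree 2: 10−0−10 = 0 plus torsion [2] → Ȟ^2 ≅ Z/2

Ȟ^0 ≅ Z, Ȟ^1 ≅ 0, Ȟ^2 ≅ Z/2


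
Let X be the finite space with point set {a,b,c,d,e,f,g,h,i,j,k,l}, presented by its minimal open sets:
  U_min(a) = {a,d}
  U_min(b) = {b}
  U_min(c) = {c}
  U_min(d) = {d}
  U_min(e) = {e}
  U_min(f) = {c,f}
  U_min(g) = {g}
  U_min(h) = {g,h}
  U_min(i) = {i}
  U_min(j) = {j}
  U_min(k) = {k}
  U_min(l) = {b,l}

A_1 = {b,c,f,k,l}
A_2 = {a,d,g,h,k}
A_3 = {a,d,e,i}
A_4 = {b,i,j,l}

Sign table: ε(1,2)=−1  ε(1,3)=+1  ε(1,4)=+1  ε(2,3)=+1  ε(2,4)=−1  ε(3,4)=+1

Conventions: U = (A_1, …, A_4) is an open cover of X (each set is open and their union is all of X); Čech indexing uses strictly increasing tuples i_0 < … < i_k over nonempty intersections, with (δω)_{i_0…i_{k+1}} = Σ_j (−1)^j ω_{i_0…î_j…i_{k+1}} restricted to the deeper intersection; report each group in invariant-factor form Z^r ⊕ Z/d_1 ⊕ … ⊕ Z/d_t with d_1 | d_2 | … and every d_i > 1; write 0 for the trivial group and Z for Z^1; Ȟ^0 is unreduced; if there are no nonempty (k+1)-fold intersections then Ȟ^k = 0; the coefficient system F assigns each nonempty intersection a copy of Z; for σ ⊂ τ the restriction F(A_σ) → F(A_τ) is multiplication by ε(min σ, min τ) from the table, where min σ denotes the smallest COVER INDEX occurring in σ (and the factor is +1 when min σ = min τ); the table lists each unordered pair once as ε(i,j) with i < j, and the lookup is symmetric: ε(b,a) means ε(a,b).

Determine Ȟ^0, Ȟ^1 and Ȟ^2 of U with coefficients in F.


nerve of the cover:
  A12={k} A14={b,l} A23={a,d} A34={i}
C dims 4,4; δ0: rk 4, SNF 1^3·2
Ȟ^0 = (4 − 4) − 0 = 0, so Ȟ^0 ≅ 0
Ȟ^1 = (4 − 0) − 4 = 0 plus torsion [2], so Ȟ^1 ≅ Z/2
Ȟ^2 = (0 − 0) − 0 = 0, so Ȟ^2 ≅ 0

Ȟ^0 = 0, Ȟ^1 = Z/2 and Ȟ^2 = 0


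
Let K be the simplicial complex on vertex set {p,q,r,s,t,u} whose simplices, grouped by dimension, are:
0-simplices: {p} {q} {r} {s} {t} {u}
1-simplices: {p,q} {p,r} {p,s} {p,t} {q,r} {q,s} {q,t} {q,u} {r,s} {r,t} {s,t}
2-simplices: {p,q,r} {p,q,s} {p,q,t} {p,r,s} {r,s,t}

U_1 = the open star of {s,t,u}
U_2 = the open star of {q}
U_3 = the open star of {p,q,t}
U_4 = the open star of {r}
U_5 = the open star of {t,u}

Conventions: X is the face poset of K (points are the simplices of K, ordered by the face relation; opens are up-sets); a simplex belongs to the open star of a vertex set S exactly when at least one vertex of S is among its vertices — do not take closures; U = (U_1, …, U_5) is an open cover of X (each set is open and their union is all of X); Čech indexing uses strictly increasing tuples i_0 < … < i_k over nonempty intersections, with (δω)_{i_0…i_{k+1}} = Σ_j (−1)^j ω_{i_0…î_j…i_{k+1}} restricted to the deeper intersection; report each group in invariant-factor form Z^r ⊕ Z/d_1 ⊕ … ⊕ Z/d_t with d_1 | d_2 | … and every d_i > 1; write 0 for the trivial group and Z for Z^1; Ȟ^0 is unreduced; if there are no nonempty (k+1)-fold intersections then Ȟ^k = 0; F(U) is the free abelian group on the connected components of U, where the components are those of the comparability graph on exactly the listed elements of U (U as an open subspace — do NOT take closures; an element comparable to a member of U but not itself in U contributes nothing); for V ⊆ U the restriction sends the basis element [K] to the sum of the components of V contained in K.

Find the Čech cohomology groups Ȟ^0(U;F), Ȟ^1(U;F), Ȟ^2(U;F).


intersection data:
  U1={{s},{t},{u},{p,s},{p,t},{q,s},{q,t},{q,u},{r,s},{r,t},{s,t},{p,q,s},{p,q,t},{p,r,s},{r,s,t}} U2={{q},{p,q},{q,r},{q,s},{q,t},{q,u},{p,q,r},{p,q,s},{p,q,t}} U3={{p},{q},{t},{p,q},{p,r},{p,s},{p,t},{q,r},{q,s},{q,t},{q,u},{r,t},{s,t},{p,q,r},{p,q,s},{p,q,t},{p,r,s},{r,s,t}} U4={{r},{p,r},{q,r},{r,s},{r,t},{p,q,r},{p,r,s},{r,s,t}} U5={{t},{u},{p,t},{q,t},{q,u},{r,t},{s,t},{p,q,t},{r,s,t}}
  U12={{q,s},{q,t},{q,u},{p,q,s},{p,q,t}} U13={{t},{p,s},{p,t},{q,s},{q,t},{q,u},{r,t},{s,t},{p,q,s},{p,q,t},{p,r,s},{r,s,t}} U14={{r,s},{r,t},{p,r,s},{r,s,t}} U15={{t},{u},{p,t},{q,t},{q,u},{r,t},{s,t},{p,q,t},{r,s,t}} U23={{q},{p,q},{q,r},{q,s},{q,t},{q,u},{p,q,r},{p,q,s},{p,q,t}} U24={{q,r},{p,q,r}} U25={{q,t},{q,u},{p,q,t}} U34={{p,r},{q,r},{r,t},{p,q,r},{p,r,s},{r,s,t}} U35={{t},{p,t},{q,t},{q,u},{r,t},{s,t},{p,q,t},{r,s,t}} U45={{r,t},{r,s,t}}
  U123={{q,s},{q,t},{q,u},{p,q,s},{p,q,t}} U125={{q,t},{q,u},{p,q,t}} U134={{r,t},{p,r,s},{r,s,t}} U135={{t},{p,t},{q,t},{q,u},{r,t},{s,t},{p,q,t},{r,s,t}} U145={{r,t},{r,s,t}} U234={{q,r},{p,q,r}} U235={{q,t},{q,u},{p,q,t}} U345={{r,t},{r,s,t}}
  U1235={{q,t},{q,u},{p,q,t}} U1345={{r,t},{r,s,t}}
components per intersection:
  U1: {{s},{t},{p,s},{p,t},{q,s},{q,t},{r,s},{r,t},{s,t},{p,q,s},{p,q,t},{p,r,s},{r,s,t}} {{u},{q,u}}
  U2: {{q},{p,q},{q,r},{q,s},{q,t},{q,u},{p,q,r},{p,q,s},{p,q,t}}
  U3: {{p},{q},{t},{p,q},{p,r},{p,s},{p,t},{q,r},{q,s},{q,t},{q,u},{r,t},{s,t},{p,q,r},{p,q,s},{p,q,t},{p,r,s},{r,s,t}}
  U4: {{r},{p,r},{q,r},{r,s},{r,t},{p,q,r},{p,r,s},{r,s,t}}
  U5: {{t},{p,t},{q,t},{r,t},{s,t},{p,q,t},{r,s,t}} {{u},{q,u}}
  U12: {{q,s},{p,q,s}} {{q,t},{p,q,t}} {{q,u}}
  U13: {{t},{p,t},{q,t},{r,t},{s,t},{p,q,t},{r,s,t}} {{p,s},{q,s},{p,q,s},{p,r,s}} {{q,u}}
  U14: {{r,s},{r,t},{p,r,s},{r,s,t}}
  U15: {{t},{p,t},{q,t},{r,t},{s,t},{p,q,t},{r,s,t}} {{u},{q,u}}
  U23: {{q},{p,q},{q,r},{q,s},{q,t},{q,u},{p,q,r},{p,q,s},{p,q,t}}
  U24: {{q,r},{p,q,r}}
  U25: {{q,t},{p,q,t}} {{q,u}}
  U34: {{p,r},{q,r},{p,q,r},{p,r,s}} {{r,t},{r,s,t}}
  U35: {{t},{p,t},{q,t},{r,t},{s,t},{p,q,t},{r,s,t}} {{q,u}}
  U45: {{r,t},{r,s,t}}
  U123: {{q,s},{p,q,s}} {{q,t},{p,q,t}} {{q,u}}
  U125: {{q,t},{p,q,t}} {{q,u}}
  U134: {{r,t},{r,s,t}} {{p,r,s}}
  U135: {{t},{p,t},{q,t},{r,t},{s,t},{p,q,t},{r,s,t}} {{q,u}}
  U145: {{r,t},{r,s,t}}
  U234: {{q,r},{p,q,r}}
  U235: {{q,t},{p,q,t}} {{q,u}}
  U345: {{r,t},{r,s,t}}
  U1235: {{q,t},{p,q,t}} {{q,u}}
  U1345: {{r,t},{r,s,t}}
C dims 7,18,14,3; δ0: rk 6, SNF 1^6; δ1: rk 11, SNF 1^11; δ2: rk 3, SNF 1^3
Ȟ^0 = (7 − 6) − 0 = 1, so Ȟ^0 ≅ Z
Ȟ^1 = (18 − 11) − 6 = 1, so Ȟ^1 ≅ Z
Ȟ^2 = (14 − 3) − 11 = 0, so Ȟ^2 ≅ 0

Ȟ^0 = Z; Ȟ^1 = Z; Ȟ^2 = 0


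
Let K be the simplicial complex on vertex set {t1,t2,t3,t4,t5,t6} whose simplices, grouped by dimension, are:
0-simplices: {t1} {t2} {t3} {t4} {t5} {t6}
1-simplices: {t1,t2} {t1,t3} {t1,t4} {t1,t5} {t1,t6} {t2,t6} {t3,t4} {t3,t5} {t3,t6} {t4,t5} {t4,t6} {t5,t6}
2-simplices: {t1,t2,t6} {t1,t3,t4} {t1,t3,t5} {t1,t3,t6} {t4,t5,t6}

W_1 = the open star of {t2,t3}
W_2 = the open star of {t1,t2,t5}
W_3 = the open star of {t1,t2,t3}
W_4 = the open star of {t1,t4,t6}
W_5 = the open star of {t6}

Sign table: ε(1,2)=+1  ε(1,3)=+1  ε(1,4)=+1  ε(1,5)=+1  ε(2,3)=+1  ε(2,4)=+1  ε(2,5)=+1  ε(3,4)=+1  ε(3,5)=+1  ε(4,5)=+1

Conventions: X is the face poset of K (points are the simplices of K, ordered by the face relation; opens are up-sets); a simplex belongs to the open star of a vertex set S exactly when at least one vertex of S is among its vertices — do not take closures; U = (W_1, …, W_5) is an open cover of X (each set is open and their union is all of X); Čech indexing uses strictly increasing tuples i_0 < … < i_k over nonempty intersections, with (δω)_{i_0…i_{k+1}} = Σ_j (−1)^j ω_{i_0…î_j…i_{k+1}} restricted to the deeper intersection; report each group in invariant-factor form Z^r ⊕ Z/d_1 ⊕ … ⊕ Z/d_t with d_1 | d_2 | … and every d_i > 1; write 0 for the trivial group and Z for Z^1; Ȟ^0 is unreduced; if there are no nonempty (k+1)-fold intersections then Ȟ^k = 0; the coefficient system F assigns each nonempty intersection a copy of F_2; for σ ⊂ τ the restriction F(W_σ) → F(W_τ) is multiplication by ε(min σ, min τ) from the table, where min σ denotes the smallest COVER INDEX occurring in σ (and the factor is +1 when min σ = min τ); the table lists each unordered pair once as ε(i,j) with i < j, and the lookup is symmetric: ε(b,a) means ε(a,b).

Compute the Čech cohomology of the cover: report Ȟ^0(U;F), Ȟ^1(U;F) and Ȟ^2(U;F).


Ȟ^0 = Z/2, Ȟ^1 = 0, Ȟ^2 = 0

intersection data:
  W1={{t2},{t3},{t1,t2},{t1,t3},{t2,t6},{t3,t4},{t3,t5},{t3,t6},{t1,t2,t6},{t1,t3,t4},{t1,t3,t5},{t1,t3,t6}} W2={{t1},{t2},{t5},{t1,t2},{t1,t3},{t1,t4},{t1,t5},{t1,t6},{t2,t6},{t3,t5},{t4,t5},{t5,t6},{t1,t2,t6},{t1,t3,t4},{t1,t3,t5},{t1,t3,t6},{t4,t5,t6}} W3={{t1},{t2},{t3},{t1,t2},{t1,t3},{t1,t4},{t1,t5},{t1,t6},{t2,t6},{t3,t4},{t3,t5},{t3,t6},{t1,t2,t6},{t1,t3,t4},{t1,t3,t5},{t1,t3,t6}} W4={{t1},{t4},{t6},{t1,t2},{t1,t3},{t1,t4},{t1,t5},{t1,t6},{t2,t6},{t3,t4},{t3,t6},{t4,t5},{t4,t6},{t5,t6},{t1,t2,t6},{t1,t3,t4},{t1,t3,t5},{t1,t3,t6},{t4,t5,t6}} W5={{t6},{t1,t6},{t2,t6},{t3,t6},{t4,t6},{t5,t6},{t1,t2,t6},{t1,t3,t6},{t4,t5,t6}}
  W12={{t2},{t1,t2},{t1,t3},{t2,t6},{t3,t5},{t1,t2,t6},{t1,t3,t4},{t1,t3,t5},{t1,t3,t6}} W13={{t2},{t3},{t1,t2},{t1,t3},{t2,t6},{t3,t4},{t3,t5},{t3,t6},{t1,t2,t6},{t1,t3,t4},{t1,t3,t5},{t1,t3,t6}} W14={{t1,t2},{t1,t3},{t2,t6},{t3,t4},{t3,t6},{t1,t2,t6},{t1,t3,t4},{t1,t3,t5},{t1,t3,t6}} W15={{t2,t6},{t3,t6},{t1,t2,t6},{t1,t3,t6}} W23={{t1},{t2},{t1,t2},{t1,t3},{t1,t4},{t1,t5},{t1,t6},{t2,t6},{t3,t5},{t1,t2,t6},{t1,t3,t4},{t1,t3,t5},{t1,t3,t6}} W24={{t1},{t1,t2},{t1,t3},{t1,t4},{t1,t5},{t1,t6},{t2,t6},{t4,t5},{t5,t6},{t1,t2,t6},{t1,t3,t4},{t1,t3,t5},{t1,t3,t6},{t4,t5,t6}} W25={{t1,t6},{t2,t6},{t5,t6},{t1,t2,t6},{t1,t3,t6},{t4,t5,t6}} W34={{t1},{t1,t2},{t1,t3},{t1,t4},{t1,t5},{t1,t6},{t2,t6},{t3,t4},{t3,t6},{t1,t2,t6},{t1,t3,t4},{t1,t3,t5},{t1,t3,t6}} W35={{t1,t6},{t2,t6},{t3,t6},{t1,t2,t6},{t1,t3,t6}} W45={{t6},{t1,t6},{t2,t6},{t3,t6},{t4,t6},{t5,t6},{t1,t2,t6},{t1,t3,t6},{t4,t5,t6}}
  W123={{t2},{t1,t2},{t1,t3},{t2,t6},{t3,t5},{t1,t2,t6},{t1,t3,t4},{t1,t3,t5},{t1,t3,t6}} W124={{t1,t2},{t1,t3},{t2,t6},{t1,t2,t6},{t1,t3,t4},{t1,t3,t5},{t1,t3,t6}} W125={{t2,t6},{t1,t2,t6},{t1,t3,t6}} W134={{t1,t2},{t1,t3},{t2,t6},{t3,t4},{t3,t6},{t1,t2,t6},{t1,t3,t4},{t1,t3,t5},{t1,t3,t6}} W135={{t2,t6},{t3,t6},{t1,t2,t6},{t1,t3,t6}} W145={{t2,t6},{t3,t6},{t1,t2,t6},{t1,t3,t6}} W234={{t1},{t1,t2},{t1,t3},{t1,t4},{t1,t5},{t1,t6},{t2,t6},{t1,t2,t6},{t1,t3,t4},{t1,t3,t5},{t1,t3,t6}} W235={{t1,t6},{t2,t6},{t1,t2,t6},{t1,t3,t6}} W245={{t1,t6},{t2,t6},{t5,t6},{t1,t2,t6},{t1,t3,t6},{t4,t5,t6}} W345={{t1,t6},{t2,t6},{t3,t6},{t1,t2,t6},{t1,t3,t6}}
  W1234={{t1,t2},{t1,t3},{t2,t6},{t1,t2,t6},{t1,t3,t4},{t1,t3,t5},{t1,t3,t6}} W1235={{t2,t6},{t1,t2,t6},{t1,t3,t6}} W1245={{t2,t6},{t1,t2,t6},{t1,t3,t6}} W1345={{t2,t6},{t3,t6},{t1,t2,t6},{t1,t3,t6}} W2345={{t1,t6},{t2,t6},{t1,t2,t6},{t1,t3,t6}}
  W12345={{t2,t6},{t1,t2,t6},{t1,t3,t6}}
C dims 5,10,10,5; δ0: rk_F2 4; δ1: rk_F2 6; δ2: rk_F2 4
Ȟ^0 = (5 − 4) − 0 = 1, so Ȟ^0 ≅ Z/2
Ȟ^1 = (10 − 6) − 4 = 0, so Ȟ^1 ≅ 0
Ȟ^2 = (10 − 4) − 6 = 0, so Ȟ^2 ≅ 0


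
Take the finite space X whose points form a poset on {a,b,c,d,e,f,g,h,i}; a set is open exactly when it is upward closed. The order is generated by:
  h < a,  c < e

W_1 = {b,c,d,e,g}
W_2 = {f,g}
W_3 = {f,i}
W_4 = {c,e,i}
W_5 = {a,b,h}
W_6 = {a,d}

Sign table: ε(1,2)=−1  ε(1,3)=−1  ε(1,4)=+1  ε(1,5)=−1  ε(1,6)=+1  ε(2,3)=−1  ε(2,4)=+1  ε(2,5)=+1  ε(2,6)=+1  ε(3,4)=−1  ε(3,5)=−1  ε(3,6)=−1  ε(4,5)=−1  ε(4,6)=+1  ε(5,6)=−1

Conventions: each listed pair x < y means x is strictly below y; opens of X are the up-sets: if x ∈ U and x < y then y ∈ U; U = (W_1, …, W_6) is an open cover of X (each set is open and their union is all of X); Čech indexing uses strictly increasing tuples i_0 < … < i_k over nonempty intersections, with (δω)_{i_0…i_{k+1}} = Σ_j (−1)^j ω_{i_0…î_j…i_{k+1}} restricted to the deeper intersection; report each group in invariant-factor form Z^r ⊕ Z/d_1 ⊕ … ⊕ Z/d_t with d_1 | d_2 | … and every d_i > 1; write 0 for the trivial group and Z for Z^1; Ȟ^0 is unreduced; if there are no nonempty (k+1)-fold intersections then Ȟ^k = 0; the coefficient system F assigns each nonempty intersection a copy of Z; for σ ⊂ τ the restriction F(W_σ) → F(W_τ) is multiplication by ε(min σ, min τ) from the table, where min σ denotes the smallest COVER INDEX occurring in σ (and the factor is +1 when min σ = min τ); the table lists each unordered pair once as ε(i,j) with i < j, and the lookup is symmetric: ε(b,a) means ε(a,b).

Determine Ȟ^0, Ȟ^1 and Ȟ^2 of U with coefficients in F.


Ȟ^0 = 0, Ȟ^1 = Z ⊕ Z/2 and Ȟ^2 = 0

intersection data:
  W12={g} W14={c,e} W15={b} W16={d} W23={f} W34={i} W56={a}
C dims 6,7; δ0: rk 6, SNF 1^5·2
Ȟ^0 = (6 − 6) − 0 = 0, so Ȟ^0 ≅ 0
Ȟ^1 = (7 − 0) − 6 = 1 plus torsion [2], so Ȟ^1 ≅ Z ⊕ Z/2
Ȟ^2 = (0 − 0) − 0 = 0, so Ȟ^2 ≅ 0


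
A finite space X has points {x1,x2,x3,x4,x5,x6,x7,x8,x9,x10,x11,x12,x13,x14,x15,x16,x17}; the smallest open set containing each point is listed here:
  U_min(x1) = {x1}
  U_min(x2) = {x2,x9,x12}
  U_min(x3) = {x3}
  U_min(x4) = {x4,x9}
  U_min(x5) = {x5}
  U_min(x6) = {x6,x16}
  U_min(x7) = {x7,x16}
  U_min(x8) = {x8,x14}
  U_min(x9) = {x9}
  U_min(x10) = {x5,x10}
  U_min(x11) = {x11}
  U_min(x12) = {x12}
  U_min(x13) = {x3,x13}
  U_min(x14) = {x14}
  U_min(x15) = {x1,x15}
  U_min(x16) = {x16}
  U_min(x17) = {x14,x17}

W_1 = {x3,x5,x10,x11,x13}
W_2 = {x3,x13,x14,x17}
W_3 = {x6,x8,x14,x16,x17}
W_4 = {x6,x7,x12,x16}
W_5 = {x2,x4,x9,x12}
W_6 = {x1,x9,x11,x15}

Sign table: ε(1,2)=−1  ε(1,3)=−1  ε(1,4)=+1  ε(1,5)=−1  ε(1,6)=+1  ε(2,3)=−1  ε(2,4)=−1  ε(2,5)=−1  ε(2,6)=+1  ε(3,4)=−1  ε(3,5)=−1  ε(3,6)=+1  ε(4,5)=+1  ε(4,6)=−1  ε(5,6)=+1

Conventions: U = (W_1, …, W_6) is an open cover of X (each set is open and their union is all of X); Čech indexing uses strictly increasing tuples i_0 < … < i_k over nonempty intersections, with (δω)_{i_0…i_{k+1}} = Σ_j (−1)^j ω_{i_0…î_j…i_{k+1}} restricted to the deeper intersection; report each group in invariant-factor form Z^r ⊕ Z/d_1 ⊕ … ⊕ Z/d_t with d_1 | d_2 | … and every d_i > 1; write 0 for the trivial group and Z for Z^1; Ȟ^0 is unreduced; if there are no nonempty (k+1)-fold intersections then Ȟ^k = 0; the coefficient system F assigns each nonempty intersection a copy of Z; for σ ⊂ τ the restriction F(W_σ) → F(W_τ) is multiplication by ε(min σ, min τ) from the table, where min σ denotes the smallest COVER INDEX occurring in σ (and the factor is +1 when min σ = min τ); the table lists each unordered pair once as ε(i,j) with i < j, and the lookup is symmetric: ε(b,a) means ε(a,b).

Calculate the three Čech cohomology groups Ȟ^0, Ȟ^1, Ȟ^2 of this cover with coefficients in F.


nerve of the cover:
  W12={x3,x13} W16={x11} W23={x14,x17} W34={x6,x16} W45={x12} W56={x9}
C dims 6,6; δ0: rk 6, SNF 1^5·2
Ȟ^0 = (6 − 6) − 0 = 0, so Ȟ^0 ≅ 0
Ȟ^1 = (6 − 0) − 6 = 0 plus torsion [2], so Ȟ^1 ≅ Z/2
Ȟ^2 = (0 − 0) − 0 = 0, so Ȟ^2 ≅ 0

Ȟ^0(U;F) ≅ 0, Ȟ^1(U;F) ≅ Z/2, Ȟ^2(U;F) ≅ 0


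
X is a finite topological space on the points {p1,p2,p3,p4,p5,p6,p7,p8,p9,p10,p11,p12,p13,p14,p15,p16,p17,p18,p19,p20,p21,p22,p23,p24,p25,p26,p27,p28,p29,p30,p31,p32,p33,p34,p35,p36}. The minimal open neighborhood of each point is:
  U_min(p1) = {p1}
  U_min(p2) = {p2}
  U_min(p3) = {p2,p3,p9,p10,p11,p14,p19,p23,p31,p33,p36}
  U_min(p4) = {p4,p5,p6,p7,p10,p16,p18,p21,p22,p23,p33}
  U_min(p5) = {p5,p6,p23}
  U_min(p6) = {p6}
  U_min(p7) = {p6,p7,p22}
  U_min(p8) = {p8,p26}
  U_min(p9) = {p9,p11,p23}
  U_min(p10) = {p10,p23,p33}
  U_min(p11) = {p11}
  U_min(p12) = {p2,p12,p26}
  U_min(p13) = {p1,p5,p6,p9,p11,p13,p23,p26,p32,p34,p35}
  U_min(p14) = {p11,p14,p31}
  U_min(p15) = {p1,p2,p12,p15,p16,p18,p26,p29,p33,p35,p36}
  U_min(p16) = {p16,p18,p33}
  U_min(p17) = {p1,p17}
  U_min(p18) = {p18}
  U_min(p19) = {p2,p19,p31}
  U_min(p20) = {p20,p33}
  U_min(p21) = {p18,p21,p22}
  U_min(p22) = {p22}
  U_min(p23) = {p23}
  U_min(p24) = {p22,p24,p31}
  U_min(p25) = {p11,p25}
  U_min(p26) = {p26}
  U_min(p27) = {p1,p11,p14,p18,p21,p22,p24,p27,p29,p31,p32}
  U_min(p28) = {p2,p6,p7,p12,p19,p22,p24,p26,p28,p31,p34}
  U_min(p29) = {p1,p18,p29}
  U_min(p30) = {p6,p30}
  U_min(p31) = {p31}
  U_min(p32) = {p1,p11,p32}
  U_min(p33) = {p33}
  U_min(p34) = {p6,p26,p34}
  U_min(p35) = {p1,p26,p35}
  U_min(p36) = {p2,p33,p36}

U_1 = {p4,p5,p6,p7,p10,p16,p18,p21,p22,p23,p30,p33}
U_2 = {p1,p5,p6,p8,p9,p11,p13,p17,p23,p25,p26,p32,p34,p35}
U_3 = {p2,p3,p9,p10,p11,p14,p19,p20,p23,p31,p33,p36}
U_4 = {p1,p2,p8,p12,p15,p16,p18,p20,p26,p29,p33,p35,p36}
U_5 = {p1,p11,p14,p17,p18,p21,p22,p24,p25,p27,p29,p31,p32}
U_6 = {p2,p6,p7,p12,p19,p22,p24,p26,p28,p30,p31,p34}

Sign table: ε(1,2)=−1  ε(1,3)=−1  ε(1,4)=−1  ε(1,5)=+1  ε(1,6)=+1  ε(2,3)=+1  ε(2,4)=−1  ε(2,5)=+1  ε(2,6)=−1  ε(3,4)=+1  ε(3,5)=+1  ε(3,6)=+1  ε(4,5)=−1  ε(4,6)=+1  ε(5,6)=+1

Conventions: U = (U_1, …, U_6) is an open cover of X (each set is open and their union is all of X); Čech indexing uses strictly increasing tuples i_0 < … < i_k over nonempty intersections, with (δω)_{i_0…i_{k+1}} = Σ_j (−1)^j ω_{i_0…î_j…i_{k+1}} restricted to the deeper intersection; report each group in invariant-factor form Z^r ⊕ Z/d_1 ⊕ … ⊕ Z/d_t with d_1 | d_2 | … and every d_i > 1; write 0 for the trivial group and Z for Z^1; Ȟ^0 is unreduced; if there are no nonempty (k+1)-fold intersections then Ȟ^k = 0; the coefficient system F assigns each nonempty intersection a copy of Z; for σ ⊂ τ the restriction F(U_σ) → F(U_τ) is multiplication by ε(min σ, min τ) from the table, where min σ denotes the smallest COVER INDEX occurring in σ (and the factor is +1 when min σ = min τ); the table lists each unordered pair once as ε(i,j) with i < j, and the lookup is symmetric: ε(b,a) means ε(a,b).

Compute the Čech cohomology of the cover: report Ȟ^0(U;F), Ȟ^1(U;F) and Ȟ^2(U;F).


Ȟ^0 ≅ 0,  Ȟ^1 ≅ Z/2,  Ȟ^2 ≅ Z

nerve simplices:
  U12={p5,p6,p23} U13={p10,p23,p33} U14={p16,p18,p33} U15={p18,p21,p22} U16={p6,p7,p22,p30} U23={p9,p11,p23} U24={p1,p8,p26,p35} U25={p1,p11,p17,p25,p32} U26={p6,p26,p34} U34={p2,p20,p33,p36} U35={p11,p14,p31} U36={p2,p19,p31} U45={p1,p18,p29} U46={p2,p12,p26} U56={p22,p24,p31}
  U123={p23} U126={p6} U134={p33} U145={p18} U156={p22} U235={p11} U245={p1} U246={p26} U346={p2} U356={p31}
C dims 6,15,10; δ0: rk 6, SNF 1^5·2; δ1: rk 9, SNF 1^9
degree 0: 6−6−0 = 0 → Ȟ^0 ≅ 0
degree 1: 15−9−6 = 0 plus torsion [2] → Ȟ^1 ≅ Z/2
degree 2: 10−0−9 = 1 → Ȟ^2 ≅ Z


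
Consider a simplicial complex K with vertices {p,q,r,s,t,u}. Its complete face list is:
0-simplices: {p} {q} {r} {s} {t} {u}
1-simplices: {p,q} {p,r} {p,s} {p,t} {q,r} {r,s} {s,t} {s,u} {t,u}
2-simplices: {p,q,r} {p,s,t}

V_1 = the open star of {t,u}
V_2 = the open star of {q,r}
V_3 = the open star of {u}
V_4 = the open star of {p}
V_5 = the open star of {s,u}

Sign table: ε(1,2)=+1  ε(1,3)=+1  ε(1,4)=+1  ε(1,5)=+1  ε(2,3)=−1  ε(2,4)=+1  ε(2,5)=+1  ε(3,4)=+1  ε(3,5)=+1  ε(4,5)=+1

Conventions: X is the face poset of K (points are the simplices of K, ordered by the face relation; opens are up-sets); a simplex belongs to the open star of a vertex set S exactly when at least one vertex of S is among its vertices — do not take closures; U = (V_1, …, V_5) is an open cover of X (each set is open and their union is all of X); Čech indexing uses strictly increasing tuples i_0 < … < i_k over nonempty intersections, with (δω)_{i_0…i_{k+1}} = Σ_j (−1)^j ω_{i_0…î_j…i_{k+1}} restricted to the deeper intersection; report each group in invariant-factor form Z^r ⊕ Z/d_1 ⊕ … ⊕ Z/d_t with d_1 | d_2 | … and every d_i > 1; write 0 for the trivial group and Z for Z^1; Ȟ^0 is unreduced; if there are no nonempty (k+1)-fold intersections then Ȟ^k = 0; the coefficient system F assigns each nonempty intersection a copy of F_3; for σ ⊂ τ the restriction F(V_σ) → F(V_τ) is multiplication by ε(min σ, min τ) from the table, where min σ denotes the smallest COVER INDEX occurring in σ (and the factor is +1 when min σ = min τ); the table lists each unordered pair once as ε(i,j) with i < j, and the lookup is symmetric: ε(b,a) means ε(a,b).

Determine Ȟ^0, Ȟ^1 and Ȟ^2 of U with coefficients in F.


nerve of the cover:
  V1={{t},{u},{p,t},{s,t},{s,u},{t,u},{p,s,t}} V2={{q},{r},{p,q},{p,r},{q,r},{r,s},{p,q,r}} V3={{u},{s,u},{t,u}} V4={{p},{p,q},{p,r},{p,s},{p,t},{p,q,r},{p,s,t}} V5={{s},{u},{p,s},{r,s},{s,t},{s,u},{t,u},{p,s,t}}
  V13={{u},{s,u},{t,u}} V14={{p,t},{p,s,t}} V15={{u},{s,t},{s,u},{t,u},{p,s,t}} V24={{p,q},{p,r},{p,q,r}} V25={{r,s}} V35={{u},{s,u},{t,u}} V45={{p,s},{p,s,t}}
  V135={{u},{s,u},{t,u}} V145={{p,s,t}}
C dims 5,7,2; δ0: rk_F3 4; δ1: rk_F3 2
Ȟ^0 = (5 − 4) − 0 = 1, so Ȟ^0 ≅ Z/3
Ȟ^1 = (7 − 2) − 4 = 1, so Ȟ^1 ≅ Z/3
Ȟ^2 = (2 − 0) − 2 = 0, so Ȟ^2 ≅ 0

Ȟ^0 = Z/3,  Ȟ^1 = Z/3,  Ȟ^2 = 0


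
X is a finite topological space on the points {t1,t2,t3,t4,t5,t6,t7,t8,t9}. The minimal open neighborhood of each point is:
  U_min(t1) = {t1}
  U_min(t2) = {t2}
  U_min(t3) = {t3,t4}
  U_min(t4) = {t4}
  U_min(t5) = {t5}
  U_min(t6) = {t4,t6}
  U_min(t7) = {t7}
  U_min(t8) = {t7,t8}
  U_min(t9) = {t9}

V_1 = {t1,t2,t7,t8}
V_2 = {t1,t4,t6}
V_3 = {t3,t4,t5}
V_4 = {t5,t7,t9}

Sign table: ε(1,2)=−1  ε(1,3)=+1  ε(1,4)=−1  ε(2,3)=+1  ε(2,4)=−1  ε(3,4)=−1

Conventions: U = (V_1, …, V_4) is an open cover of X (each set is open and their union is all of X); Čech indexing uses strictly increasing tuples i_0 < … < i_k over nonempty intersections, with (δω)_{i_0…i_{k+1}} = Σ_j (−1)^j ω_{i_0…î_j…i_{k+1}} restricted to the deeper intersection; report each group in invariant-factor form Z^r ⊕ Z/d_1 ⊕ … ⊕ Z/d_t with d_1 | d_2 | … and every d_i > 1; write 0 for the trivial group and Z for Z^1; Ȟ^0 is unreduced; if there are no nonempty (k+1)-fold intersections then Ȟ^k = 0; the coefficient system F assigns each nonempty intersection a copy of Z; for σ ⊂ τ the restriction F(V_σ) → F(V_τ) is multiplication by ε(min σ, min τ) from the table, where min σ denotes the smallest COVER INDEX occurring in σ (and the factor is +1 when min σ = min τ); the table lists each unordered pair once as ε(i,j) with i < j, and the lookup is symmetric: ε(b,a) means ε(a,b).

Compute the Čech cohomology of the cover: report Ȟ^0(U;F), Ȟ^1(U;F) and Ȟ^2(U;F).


nonempty intersections:
  V12={t1} V14={t7} V23={t4} V34={t5}
C dims 4,4; δ0: rk 4, SNF 1^3·2
Ȟ^0: (4−4)−0=0 ⇒ 0
Ȟ^1: (4−0)−4=0 plus torsion [2] ⇒ Z/2
Ȟ^2: (0−0)−0=0 ⇒ 0

Ȟ^0 = 0, Ȟ^1 = Z/2 and Ȟ^2 = 0


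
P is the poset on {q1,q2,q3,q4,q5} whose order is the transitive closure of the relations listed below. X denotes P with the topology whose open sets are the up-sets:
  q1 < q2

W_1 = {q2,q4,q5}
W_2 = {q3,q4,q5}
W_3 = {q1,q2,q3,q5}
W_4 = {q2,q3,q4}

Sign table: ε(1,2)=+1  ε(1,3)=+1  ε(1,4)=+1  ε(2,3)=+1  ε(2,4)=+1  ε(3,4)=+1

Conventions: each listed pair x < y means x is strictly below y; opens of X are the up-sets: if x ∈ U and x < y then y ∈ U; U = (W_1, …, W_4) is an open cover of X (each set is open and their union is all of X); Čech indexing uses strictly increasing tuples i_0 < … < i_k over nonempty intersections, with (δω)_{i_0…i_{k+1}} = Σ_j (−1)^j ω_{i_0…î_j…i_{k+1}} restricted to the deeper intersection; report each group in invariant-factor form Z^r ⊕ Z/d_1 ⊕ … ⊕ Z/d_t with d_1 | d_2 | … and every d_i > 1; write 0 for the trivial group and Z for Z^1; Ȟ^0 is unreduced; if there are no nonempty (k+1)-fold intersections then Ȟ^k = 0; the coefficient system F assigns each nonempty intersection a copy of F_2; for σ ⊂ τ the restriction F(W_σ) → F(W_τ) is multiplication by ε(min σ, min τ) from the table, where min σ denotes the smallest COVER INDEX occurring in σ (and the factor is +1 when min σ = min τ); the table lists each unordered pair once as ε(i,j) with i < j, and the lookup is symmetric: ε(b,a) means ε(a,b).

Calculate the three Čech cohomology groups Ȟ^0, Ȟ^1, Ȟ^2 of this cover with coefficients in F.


cover nerve:
  W12={q4,q5} W13={q2,q5} W14={q2,q4} W23={q3,q5} W24={q3,q4} W34={q2,q3}
  W123={q5} W124={q4} W134={q2} W234={q3}
C dims 4,6,4; δ0: rk_F2 3; δ1: rk_F2 3
Ȟ^0: (4−3)−0=1 ⇒ Z/2
Ȟ^1: (6−3)−3=0 ⇒ 0
Ȟ^2: (4−0)−3=1 ⇒ Z/2

Ȟ^0(U;F) ≅ Z/2, Ȟ^1(U;F) ≅ 0 and Ȟ^2(U;F) ≅ Z/2


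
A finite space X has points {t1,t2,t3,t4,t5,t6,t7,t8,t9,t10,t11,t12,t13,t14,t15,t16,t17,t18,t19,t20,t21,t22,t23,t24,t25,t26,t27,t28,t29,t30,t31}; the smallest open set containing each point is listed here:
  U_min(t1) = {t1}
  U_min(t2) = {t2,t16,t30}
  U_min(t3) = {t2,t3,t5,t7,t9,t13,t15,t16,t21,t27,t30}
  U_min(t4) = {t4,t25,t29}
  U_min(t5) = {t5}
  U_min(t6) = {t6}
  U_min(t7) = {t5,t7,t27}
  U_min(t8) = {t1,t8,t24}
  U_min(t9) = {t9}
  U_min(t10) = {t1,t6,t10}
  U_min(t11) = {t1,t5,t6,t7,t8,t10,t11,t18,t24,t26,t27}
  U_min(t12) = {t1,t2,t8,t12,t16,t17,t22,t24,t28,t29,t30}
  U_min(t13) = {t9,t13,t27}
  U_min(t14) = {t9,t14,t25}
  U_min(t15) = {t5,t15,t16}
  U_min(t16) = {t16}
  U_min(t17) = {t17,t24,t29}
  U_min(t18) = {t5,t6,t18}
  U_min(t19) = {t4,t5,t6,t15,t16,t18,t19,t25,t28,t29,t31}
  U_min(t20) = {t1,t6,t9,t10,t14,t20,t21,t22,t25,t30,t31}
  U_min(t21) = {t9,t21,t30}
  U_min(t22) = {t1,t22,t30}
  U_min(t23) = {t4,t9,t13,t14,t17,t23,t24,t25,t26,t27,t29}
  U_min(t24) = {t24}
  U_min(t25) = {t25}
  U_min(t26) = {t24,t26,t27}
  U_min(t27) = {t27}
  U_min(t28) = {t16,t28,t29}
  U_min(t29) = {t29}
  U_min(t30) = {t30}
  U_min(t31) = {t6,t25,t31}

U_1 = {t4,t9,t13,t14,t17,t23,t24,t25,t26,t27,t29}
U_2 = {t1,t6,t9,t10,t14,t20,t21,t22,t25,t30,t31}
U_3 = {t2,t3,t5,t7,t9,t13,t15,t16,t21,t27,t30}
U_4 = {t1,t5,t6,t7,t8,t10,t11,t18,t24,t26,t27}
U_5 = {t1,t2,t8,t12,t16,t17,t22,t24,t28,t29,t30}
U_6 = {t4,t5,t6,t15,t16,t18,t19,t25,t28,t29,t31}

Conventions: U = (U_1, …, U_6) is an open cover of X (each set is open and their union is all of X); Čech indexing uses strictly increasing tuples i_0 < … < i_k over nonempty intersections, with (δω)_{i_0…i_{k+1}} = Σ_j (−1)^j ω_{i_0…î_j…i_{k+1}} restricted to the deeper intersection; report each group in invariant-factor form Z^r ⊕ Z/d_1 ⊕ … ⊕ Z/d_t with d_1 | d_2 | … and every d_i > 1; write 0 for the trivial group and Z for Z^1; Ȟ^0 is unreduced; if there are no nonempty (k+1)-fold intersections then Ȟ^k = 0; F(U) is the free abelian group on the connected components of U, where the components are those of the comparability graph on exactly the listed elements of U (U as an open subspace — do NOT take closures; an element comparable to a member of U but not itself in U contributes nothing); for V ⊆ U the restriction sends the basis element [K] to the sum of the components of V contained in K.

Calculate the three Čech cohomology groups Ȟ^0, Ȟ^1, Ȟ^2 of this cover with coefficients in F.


nerve of the cover:
  U12={t9,t14,t25} U13={t9,t13,t27} U14={t24,t26,t27} U15={t17,t24,t29} U16={t4,t25,t29} U23={t9,t21,t30} U24={t1,t6,t10} U25={t1,t22,t30} U26={t6,t25,t31} U34={t5,t7,t27} U35={t2,t16,t30} U36={t5,t15,t16} U45={t1,t8,t24} U46={t5,t6,t18} U56={t16,t28,t29}
  U123={t9} U126={t25} U134={t27} U145={t24} U156={t29} U235={t30} U245={t1} U246={t6} U346={t5} U356={t16}
components per intersection:
  U1: {t4,t9,t13,t14,t17,t23,t24,t25,t26,t27,t29}
  U2: {t1,t6,t9,t10,t14,t20,t21,t22,t25,t30,t31}
  U3: {t2,t3,t5,t7,t9,t13,t15,t16,t21,t27,t30}
  U4: {t1,t5,t6,t7,t8,t10,t11,t18,t24,t26,t27}
  U5: {t1,t2,t8,t12,t16,t17,t22,t24,t28,t29,t30}
  U6: {t4,t5,t6,t15,t16,t18,t19,t25,t28,t29,t31}
  U12: {t9,t14,t25}
  U13: {t9,t13,t27}
  U14: {t24,t26,t27}
  U15: {t17,t24,t29}
  U16: {t4,t25,t29}
  U23: {t9,t21,t30}
  U24: {t1,t6,t10}
  U25: {t1,t22,t30}
  U26: {t6,t25,t31}
  U34: {t5,t7,t27}
  U35: {t2,t16,t30}
  U36: {t5,t15,t16}
  U45: {t1,t8,t24}
  U46: {t5,t6,t18}
  U56: {t16,t28,t29}
  U123: {t9}
  U126: {t25}
  U134: {t27}
  U145: {t24}
  U156: {t29}
  U235: {t30}
  U245: {t1}
  U246: {t6}
  U346: {t5}
  U356: {t16}
C dims 6,15,10; δ0: rk 5, SNF 1^5; δ1: rk 10, SNF 1^9·2
Ȟ^0 = (6 − 5) − 0 = 1, so Ȟ^0 ≅ Z
Ȟ^1 = (15 − 10) − 5 = 0, so Ȟ^1 ≅ 0
Ȟ^2 = (10 − 0) − 10 = 0 plus torsion [2], so Ȟ^2 ≅ Z/2

Ȟ^0 = Z,  Ȟ^1 = 0,  Ȟ^2 = Z/2
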